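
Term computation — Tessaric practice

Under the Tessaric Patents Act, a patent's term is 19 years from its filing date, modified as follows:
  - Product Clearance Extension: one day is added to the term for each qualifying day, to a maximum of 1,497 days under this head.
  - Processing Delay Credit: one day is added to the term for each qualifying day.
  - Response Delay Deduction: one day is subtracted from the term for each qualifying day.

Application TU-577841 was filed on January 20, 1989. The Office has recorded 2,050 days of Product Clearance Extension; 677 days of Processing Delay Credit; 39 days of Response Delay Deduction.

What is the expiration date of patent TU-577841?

2013-11-24

Base term: filing date + 19 years → 20 January 2008.
Product Clearance Extension: 2050 days claimed exceeds the 1497-day cap, so +1497 days → 25 February 2012.
Processing Delay Credit: +677 days → 2 January 2014.
Response Delay Deduction: −39 days → 24 November 2013.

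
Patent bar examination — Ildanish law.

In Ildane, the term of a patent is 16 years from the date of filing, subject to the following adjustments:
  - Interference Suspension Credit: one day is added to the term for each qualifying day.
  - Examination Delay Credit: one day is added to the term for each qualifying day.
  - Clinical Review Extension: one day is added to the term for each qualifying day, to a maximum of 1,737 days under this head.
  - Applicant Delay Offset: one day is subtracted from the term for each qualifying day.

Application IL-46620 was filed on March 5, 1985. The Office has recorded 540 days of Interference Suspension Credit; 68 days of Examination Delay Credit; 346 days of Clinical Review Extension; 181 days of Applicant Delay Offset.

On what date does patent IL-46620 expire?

2003-04-17

Base term: filing date + 16 years → 5 March 2001.
Interference Suspension Credit: +540 days → 27 August 2002.
Examination Delay Credit: +68 days → 3 November 2002.
Clinical Review Extension: 346 days (within the 1737-day cap) → +346 days → 15 October 2003.
Applicant Delay Offset: −181 days → 17 April 2003.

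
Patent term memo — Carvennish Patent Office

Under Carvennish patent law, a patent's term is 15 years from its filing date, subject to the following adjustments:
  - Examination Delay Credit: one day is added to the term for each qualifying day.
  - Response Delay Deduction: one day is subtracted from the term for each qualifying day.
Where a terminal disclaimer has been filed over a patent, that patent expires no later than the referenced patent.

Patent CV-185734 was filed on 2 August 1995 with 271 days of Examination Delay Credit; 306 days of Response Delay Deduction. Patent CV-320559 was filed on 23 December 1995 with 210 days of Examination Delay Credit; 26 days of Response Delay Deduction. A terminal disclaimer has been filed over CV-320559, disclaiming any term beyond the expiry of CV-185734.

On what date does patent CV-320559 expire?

Natural term of CV-320559:
  Base: filing + 15 years → 23 December 2010.
  Examination Delay Credit: +210 days → 21 July 2011.
  Response Delay Deduction: −26 days → 25 June 2011.
Expiry of referenced patent CV-185734:
  Base: filing + 15 years → 2 August 2010.
  Examination Delay Credit: +271 days → 30 April 2011.
  Response Delay Deduction: −306 days → 28 June 2010.
Terminal disclaimer: CV-320559 expires on the earlier of 25 June 2011 and 28 June 2010.

2010-06-28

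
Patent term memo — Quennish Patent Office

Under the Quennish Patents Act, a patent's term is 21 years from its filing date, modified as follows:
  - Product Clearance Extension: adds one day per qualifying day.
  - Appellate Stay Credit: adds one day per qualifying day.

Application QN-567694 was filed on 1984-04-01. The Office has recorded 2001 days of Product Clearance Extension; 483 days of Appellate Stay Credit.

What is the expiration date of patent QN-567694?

Base term: filing date + 21 years → 1 April 2005.
Product Clearance Extension: +2001 days → 23 September 2010.
Appellate Stay Credit: +483 days → 19 January 2012.

January 19, 2012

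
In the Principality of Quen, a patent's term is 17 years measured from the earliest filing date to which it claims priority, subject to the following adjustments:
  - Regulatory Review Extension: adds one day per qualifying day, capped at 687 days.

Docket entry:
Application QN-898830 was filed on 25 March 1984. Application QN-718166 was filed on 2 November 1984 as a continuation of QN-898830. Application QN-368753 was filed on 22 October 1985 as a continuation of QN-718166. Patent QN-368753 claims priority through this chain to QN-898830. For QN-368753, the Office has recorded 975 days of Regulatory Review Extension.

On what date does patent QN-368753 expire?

2003-02-10

Earliest priority filing: 25 March 1984.
Base term: 25 March 1984 + 17 years → 25 March 2001.
Regulatory Review Extension: 975 days claimed exceeds the 687-day cap, so +687 days → 10 February 2003.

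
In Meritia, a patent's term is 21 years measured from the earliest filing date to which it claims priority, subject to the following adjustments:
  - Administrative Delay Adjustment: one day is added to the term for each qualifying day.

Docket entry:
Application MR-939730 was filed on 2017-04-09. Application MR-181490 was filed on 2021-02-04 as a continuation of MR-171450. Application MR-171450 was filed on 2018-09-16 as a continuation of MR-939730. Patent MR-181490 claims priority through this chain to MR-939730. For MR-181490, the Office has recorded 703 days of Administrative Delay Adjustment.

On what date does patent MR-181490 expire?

March 12, 2040

Earliest priority filing: 9 April 2017.
Base term: 9 April 2017 + 21 years → 9 April 2038.
Administrative Delay Adjustment: +703 days → 12 March 2040.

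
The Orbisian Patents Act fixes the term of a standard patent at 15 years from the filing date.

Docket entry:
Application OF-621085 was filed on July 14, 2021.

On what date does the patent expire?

Filing date + 15 years → 14 July 2036.

2036-07-14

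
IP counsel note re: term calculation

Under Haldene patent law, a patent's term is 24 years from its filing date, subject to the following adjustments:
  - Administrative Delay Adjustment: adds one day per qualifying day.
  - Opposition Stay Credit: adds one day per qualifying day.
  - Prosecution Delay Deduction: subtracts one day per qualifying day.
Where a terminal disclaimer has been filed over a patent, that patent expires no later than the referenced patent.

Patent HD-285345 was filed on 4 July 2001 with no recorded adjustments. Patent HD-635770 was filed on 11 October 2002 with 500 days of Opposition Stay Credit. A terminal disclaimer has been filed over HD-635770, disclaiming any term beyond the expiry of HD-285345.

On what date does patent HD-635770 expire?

Natural term of HD-635770:
  Base: filing + 24 years → 11 October 2026.
  Opposition Stay Credit: +500 days → 23 February 2028.
Expiry of referenced patent HD-285345:
  Base: filing + 24 years → 4 July 2025.
Terminal disclaimer: HD-635770 expires on the earlier of 23 February 2028 and 4 July 2025.

2025-07-04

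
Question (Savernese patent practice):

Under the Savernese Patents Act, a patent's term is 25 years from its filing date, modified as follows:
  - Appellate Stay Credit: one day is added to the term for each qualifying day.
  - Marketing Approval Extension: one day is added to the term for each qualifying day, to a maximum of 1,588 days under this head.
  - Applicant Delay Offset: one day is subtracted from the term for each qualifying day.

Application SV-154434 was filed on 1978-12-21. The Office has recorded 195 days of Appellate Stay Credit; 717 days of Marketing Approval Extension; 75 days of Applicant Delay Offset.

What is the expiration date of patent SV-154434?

Base term: filing date + 25 years → 21 December 2003.
Appellate Stay Credit: +195 days → 3 July 2004.
Marketing Approval Extension: 717 days (within the 1588-day cap) → +717 days → 20 June 2006.
Applicant Delay Offset: −75 days → 6 April 2006.

2006-04-06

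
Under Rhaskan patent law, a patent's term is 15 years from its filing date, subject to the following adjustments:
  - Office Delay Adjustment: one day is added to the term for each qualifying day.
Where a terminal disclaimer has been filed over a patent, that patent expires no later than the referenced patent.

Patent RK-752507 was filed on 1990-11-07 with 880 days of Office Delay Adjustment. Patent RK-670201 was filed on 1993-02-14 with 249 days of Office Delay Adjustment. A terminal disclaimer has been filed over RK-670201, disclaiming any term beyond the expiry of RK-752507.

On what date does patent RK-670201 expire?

April 5, 2008

Natural term of RK-670201:
  Base: filing + 15 years → 14 February 2008.
  Office Delay Adjustment: +249 days → 20 October 2008.
Expiry of referenced patent RK-752507:
  Base: filing + 15 years → 7 November 2005.
  Office Delay Adjustment: +880 days → 5 April 2008.
Terminal disclaimer: RK-670201 expires on the earlier of 20 October 2008 and 5 April 2008.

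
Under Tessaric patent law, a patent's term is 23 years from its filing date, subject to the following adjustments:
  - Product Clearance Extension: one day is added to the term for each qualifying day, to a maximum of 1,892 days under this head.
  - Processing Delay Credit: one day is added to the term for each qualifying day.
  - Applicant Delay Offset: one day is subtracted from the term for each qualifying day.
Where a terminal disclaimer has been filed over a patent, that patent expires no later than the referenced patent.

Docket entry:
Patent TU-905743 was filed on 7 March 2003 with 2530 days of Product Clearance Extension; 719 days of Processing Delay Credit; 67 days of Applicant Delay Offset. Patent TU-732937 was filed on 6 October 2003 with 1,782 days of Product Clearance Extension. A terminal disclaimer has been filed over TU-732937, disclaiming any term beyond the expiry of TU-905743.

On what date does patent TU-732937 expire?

Natural term of TU-732937:
  Base: filing + 23 years → 6 October 2026.
  Product Clearance Extension: 1782 days (within the 1892-day cap) → +1782 days → 23 August 2031.
Expiry of referenced patent TU-905743:
  Base: filing + 23 years → 7 March 2026.
  Product Clearance Extension: 2530 days claimed exceeds the 1892-day cap, so +1892 days → 12 May 2031.
  Processing Delay Credit: +719 days → 30 April 2033.
  Applicant Delay Offset: −67 days → 22 February 2033.
Terminal disclaimer: TU-732937 expires on the earlier of 23 August 2031 and 22 February 2033.

August 23, 2031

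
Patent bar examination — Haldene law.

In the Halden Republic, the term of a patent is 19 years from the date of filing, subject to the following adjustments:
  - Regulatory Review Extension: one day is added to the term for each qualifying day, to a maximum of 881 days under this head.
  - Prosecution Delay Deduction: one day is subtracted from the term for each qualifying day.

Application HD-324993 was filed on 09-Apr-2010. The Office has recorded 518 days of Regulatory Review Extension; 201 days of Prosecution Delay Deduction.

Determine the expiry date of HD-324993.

2030-02-20

Base term: filing date + 19 years → 9 April 2029.
Regulatory Review Extension: 518 days (within the 881-day cap) → +518 days → 9 September 2030.
Prosecution Delay Deduction: −201 days → 20 February 2030.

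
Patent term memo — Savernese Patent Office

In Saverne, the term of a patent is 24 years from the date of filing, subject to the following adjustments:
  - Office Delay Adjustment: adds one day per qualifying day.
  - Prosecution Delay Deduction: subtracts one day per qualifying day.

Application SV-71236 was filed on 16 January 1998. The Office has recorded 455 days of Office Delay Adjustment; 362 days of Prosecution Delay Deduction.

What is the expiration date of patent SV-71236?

2022-04-19

Base term: filing date + 24 years → 16 January 2022.
Office Delay Adjustment: +455 days → 16 April 2023.
Prosecution Delay Deduction: −362 days → 19 April 2022.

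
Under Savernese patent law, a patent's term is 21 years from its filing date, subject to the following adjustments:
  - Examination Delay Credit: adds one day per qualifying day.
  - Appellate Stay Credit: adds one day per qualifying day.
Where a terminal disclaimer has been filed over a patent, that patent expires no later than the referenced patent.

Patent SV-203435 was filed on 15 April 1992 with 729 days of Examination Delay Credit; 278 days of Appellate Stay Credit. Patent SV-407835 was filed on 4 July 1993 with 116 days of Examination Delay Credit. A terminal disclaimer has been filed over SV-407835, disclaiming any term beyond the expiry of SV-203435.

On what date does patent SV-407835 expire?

October 28, 2014

Natural term of SV-407835:
  Base: filing + 21 years → 4 July 2014.
  Examination Delay Credit: +116 days → 28 October 2014.
Expiry of referenced patent SV-203435:
  Base: filing + 21 years → 15 April 2013.
  Examination Delay Credit: +729 days → 14 April 2015.
  Appellate Stay Credit: +278 days → 17 January 2016.
Terminal disclaimer: SV-407835 expires on the earlier of 28 October 2014 and 17 January 2016.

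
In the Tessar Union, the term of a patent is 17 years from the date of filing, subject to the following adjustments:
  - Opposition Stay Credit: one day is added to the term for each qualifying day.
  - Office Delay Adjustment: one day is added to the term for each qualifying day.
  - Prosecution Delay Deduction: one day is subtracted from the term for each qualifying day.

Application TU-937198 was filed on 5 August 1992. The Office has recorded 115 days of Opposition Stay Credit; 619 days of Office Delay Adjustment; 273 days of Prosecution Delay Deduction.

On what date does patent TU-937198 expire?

November 9, 2010

Base term: filing date + 17 years → 5 August 2009.
Opposition Stay Credit: +115 days → 28 November 2009.
Office Delay Adjustment: +619 days → 9 August 2011.
Prosecution Delay Deduction: −273 days → 9 November 2010.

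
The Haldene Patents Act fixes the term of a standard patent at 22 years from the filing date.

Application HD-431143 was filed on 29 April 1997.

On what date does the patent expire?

Filing date + 22 years → 29 April 2019.

April 29, 2019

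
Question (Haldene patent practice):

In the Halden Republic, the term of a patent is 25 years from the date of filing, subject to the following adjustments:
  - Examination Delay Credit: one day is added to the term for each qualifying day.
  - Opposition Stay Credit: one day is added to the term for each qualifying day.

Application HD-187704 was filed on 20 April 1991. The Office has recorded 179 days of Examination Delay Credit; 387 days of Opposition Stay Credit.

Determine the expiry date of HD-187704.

2017-11-07

Base term: filing date + 25 years → 20 April 2016.
Examination Delay Credit: +179 days → 16 October 2016.
Opposition Stay Credit: +387 days → 7 November 2017.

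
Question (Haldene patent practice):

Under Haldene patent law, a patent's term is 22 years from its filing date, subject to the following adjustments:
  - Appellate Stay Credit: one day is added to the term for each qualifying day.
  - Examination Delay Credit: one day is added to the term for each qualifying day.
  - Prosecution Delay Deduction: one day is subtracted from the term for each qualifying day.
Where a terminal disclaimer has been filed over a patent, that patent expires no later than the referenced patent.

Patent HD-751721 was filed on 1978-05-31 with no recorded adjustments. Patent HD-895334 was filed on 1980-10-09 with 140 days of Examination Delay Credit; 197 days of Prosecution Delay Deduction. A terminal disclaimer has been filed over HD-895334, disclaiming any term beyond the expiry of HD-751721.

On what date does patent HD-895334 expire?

Natural term of HD-895334:
  Base: filing + 22 years → 9 October 2002.
  Examination Delay Credit: +140 days → 26 February 2003.
  Prosecution Delay Deduction: −197 days → 13 August 2002.
Expiry of referenced patent HD-751721:
  Base: filing + 22 years → 31 May 2000.
Terminal disclaimer: HD-895334 expires on the earlier of 13 August 2002 and 31 May 2000.

2000-05-31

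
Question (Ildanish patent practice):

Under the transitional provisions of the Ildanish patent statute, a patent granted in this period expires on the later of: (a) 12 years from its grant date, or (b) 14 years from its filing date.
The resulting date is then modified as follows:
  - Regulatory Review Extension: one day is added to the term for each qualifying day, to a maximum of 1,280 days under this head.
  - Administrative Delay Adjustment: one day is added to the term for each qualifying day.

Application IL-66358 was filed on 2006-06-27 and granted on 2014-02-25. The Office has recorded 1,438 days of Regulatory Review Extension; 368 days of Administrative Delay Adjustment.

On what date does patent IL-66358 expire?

August 31, 2030

(a) grant + 12 years → 25 February 2026.
(b) filing + 14 years → 27 June 2020.
Later of the two: 25 February 2026.
Regulatory Review Extension: 1438 days claimed exceeds the 1280-day cap, so +1280 days → 28 August 2029.
Administrative Delay Adjustment: +368 days → 31 August 2030.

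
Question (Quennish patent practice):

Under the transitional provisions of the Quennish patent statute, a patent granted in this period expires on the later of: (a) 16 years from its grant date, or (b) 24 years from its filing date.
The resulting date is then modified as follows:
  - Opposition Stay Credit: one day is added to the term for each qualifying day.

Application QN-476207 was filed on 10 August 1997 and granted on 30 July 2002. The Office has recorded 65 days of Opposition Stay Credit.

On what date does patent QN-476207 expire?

(a) grant + 16 years → 30 July 2018.
(b) filing + 24 years → 10 August 2021.
Later of the two: 10 August 2021.
Opposition Stay Credit: +65 days → 14 October 2021.

October 14, 2021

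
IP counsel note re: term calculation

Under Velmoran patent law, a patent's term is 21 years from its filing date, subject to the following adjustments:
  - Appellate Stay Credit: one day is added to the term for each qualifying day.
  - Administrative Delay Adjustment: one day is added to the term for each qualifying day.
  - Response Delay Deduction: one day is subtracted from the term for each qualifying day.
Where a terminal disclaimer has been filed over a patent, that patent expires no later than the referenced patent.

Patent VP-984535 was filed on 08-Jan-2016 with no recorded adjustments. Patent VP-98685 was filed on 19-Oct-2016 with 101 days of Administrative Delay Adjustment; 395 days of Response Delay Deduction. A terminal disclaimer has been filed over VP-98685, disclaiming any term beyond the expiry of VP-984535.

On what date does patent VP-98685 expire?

Natural term of VP-98685:
  Base: filing + 21 years → 19 October 2037.
  Administrative Delay Adjustment: +101 days → 28 January 2038.
  Response Delay Deduction: −395 days → 29 December 2036.
Expiry of referenced patent VP-984535:
  Base: filing + 21 years → 8 January 2037.
Terminal disclaimer: VP-98685 expires on the earlier of 29 December 2036 and 8 January 2037.

December 29, 2036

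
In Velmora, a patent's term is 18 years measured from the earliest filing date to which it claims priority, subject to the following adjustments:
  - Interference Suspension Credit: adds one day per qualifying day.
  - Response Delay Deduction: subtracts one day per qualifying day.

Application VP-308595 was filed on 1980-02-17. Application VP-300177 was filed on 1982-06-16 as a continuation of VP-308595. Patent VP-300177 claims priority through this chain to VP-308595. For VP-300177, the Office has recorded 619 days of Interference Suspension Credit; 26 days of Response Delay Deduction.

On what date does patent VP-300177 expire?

Earliest priority filing: 17 February 1980.
Base term: 17 February 1980 + 18 years → 17 February 1998.
Interference Suspension Credit: +619 days → 29 October 1999.
Response Delay Deduction: −26 days → 3 October 1999.

1999-10-03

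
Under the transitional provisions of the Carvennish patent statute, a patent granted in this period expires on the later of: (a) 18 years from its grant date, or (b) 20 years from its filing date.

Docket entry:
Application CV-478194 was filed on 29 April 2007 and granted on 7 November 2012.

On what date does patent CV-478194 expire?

2030-11-07

(a) grant + 18 years → 7 November 2030.
(b) filing + 20 years → 29 April 2027.
Later of the two: 7 November 2030.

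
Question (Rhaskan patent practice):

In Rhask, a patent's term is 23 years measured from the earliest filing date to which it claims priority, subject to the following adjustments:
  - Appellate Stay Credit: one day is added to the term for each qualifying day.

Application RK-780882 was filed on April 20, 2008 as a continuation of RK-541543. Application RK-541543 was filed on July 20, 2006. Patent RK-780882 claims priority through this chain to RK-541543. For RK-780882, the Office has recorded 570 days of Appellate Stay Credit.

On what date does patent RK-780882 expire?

February 10, 2031

Earliest priority filing: 20 July 2006.
Base term: 20 July 2006 + 23 years → 20 July 2029.
Appellate Stay Credit: +570 days → 10 February 2031.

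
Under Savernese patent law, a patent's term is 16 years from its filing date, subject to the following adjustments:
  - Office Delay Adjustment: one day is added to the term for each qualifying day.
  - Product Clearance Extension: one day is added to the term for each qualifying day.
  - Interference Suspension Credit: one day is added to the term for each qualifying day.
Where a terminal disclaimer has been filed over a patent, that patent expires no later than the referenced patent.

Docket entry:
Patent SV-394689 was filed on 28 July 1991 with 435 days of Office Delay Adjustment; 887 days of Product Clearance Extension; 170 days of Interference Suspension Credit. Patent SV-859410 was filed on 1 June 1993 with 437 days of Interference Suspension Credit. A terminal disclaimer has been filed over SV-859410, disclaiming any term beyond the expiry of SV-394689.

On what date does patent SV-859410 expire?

Natural term of SV-859410:
  Base: filing + 16 years → 1 June 2009.
  Interference Suspension Credit: +437 days → 12 August 2010.
Expiry of referenced patent SV-394689:
  Base: filing + 16 years → 28 July 2007.
  Office Delay Adjustment: +435 days → 5 October 2008.
  Product Clearance Extension: +887 days → 11 March 2011.
  Interference Suspension Credit: +170 days → 28 August 2011.
Terminal disclaimer: SV-859410 expires on the earlier of 12 August 2010 and 28 August 2011.

August 12, 2010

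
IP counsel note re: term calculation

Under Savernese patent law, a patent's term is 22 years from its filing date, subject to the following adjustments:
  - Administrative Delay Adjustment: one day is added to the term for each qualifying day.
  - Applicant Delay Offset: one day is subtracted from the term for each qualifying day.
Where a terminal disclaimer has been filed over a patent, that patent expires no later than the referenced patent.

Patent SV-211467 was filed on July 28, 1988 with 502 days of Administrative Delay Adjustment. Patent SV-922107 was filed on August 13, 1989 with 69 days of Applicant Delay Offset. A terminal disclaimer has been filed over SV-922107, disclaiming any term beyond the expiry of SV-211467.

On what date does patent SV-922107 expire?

Natural term of SV-922107:
  Base: filing + 22 years → 13 August 2011.
  Applicant Delay Offset: −69 days → 5 June 2011.
Expiry of referenced patent SV-211467:
  Base: filing + 22 years → 28 July 2010.
  Administrative Delay Adjustment: +502 days → 12 December 2011.
Terminal disclaimer: SV-922107 expires on the earlier of 5 June 2011 and 12 December 2011.

2011-06-05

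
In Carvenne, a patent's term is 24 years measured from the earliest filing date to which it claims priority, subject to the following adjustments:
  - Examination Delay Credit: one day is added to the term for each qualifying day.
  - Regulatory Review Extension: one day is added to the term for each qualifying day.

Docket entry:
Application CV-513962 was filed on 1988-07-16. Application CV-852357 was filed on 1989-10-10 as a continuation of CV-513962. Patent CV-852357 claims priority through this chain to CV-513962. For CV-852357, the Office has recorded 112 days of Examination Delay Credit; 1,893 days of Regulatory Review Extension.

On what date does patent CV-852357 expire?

January 11, 2018

Earliest priority filing: 16 July 1988.
Base term: 16 July 1988 + 24 years → 16 July 2012.
Examination Delay Credit: +112 days → 5 November 2012.
Regulatory Review Extension: +1893 days → 11 January 2018.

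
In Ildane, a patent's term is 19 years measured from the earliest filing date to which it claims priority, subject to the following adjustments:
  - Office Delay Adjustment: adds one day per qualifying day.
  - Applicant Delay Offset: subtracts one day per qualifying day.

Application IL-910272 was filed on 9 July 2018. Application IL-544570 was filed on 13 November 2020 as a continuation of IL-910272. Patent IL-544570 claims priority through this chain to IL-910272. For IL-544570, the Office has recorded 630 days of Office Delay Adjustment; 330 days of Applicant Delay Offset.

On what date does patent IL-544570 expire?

Earliest priority filing: 9 July 2018.
Base term: 9 July 2018 + 19 years → 9 July 2037.
Office Delay Adjustment: +630 days → 31 March 2039.
Applicant Delay Offset: −330 days → 5 May 2038.

2038-05-05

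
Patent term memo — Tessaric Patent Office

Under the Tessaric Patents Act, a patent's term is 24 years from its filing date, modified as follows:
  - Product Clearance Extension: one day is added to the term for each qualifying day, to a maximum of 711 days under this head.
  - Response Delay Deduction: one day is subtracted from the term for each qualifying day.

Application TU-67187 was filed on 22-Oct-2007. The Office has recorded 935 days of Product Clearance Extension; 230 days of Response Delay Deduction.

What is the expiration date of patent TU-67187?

Base term: filing date + 24 years → 22 October 2031.
Product Clearance Extension: 935 days claimed exceeds the 711-day cap, so +711 days → 2 October 2033.
Response Delay Deduction: −230 days → 14 February 2033.

February 14, 2033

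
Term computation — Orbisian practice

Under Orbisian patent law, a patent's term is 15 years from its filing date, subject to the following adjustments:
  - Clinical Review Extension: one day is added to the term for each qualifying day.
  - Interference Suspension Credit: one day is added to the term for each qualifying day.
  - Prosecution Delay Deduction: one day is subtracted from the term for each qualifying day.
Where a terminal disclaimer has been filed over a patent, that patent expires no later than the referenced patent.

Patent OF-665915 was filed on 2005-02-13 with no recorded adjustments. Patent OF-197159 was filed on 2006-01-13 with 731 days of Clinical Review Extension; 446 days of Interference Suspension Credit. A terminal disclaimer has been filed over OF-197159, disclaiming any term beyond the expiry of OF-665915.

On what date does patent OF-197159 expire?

Natural term of OF-197159:
  Base: filing + 15 years → 13 January 2021.
  Clinical Review Extension: +731 days → 14 January 2023.
  Interference Suspension Credit: +446 days → 4 April 2024.
Expiry of referenced patent OF-665915:
  Base: filing + 15 years → 13 February 2020.
Terminal disclaimer: OF-197159 expires on the earlier of 4 April 2024 and 13 February 2020.

2020-02-13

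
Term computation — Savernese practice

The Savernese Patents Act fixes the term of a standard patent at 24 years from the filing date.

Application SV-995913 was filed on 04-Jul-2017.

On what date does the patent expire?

Filing date + 24 years → 4 July 2041.

July 4, 2041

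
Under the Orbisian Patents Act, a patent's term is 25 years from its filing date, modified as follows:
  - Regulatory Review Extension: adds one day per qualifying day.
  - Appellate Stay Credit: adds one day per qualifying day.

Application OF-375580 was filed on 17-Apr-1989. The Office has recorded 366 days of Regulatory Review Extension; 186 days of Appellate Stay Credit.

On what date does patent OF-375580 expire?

Base term: filing date + 25 years → 17 April 2014.
Regulatory Review Extension: +366 days → 18 April 2015.
Appellate Stay Credit: +186 days → 21 October 2015.

October 21, 2015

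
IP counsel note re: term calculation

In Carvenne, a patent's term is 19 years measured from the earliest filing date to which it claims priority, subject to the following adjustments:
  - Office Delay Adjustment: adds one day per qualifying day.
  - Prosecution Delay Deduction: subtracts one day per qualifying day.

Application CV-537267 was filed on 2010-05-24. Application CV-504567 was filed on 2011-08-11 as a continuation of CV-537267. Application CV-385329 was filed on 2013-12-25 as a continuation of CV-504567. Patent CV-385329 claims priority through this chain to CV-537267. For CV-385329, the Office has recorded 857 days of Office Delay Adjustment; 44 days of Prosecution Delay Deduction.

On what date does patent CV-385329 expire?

2031-08-15

Earliest priority filing: 24 May 2010.
Base term: 24 May 2010 + 19 years → 24 May 2029.
Office Delay Adjustment: +857 days → 28 September 2031.
Prosecution Delay Deduction: −44 days → 15 August 2031.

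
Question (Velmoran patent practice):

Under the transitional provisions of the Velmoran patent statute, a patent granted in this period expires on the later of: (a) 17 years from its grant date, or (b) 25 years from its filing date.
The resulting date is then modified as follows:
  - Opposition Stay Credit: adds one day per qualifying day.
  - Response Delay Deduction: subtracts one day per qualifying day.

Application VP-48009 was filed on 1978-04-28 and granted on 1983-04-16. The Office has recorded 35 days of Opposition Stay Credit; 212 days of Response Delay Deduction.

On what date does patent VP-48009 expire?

2002-11-02

(a) grant + 17 years → 16 April 2000.
(b) filing + 25 years → 28 April 2003.
Later of the two: 28 April 2003.
Opposition Stay Credit: +35 days → 2 June 2003.
Response Delay Deduction: −212 days → 2 November 2002.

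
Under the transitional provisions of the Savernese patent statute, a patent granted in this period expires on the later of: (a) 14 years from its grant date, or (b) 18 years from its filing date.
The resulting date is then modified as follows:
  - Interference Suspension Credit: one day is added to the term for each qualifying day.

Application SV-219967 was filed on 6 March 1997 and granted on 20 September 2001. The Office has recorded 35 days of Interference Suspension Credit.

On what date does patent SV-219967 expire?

(a) grant + 14 years → 20 September 2015.
(b) filing + 18 years → 6 March 2015.
Later of the two: 20 September 2015.
Interference Suspension Credit: +35 days → 25 October 2015.

October 25, 2015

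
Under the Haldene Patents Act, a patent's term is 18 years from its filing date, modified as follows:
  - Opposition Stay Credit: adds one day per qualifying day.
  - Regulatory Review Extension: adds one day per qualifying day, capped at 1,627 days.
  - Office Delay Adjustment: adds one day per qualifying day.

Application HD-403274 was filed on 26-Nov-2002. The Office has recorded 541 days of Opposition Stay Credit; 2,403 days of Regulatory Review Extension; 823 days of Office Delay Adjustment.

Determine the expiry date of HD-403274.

Base term: filing date + 18 years → 26 November 2020.
Opposition Stay Credit: +541 days → 21 May 2022.
Regulatory Review Extension: 2403 days claimed exceeds the 1627-day cap, so +1627 days → 3 November 2026.
Office Delay Adjustment: +823 days → 3 February 2029.

2029-02-03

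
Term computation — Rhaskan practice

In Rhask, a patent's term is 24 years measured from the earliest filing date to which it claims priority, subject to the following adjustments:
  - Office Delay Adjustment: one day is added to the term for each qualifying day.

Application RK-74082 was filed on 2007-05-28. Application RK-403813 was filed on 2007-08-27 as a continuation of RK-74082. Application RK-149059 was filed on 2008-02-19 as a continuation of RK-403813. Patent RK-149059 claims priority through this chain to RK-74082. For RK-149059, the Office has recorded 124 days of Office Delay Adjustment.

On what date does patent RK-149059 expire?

2031-09-29

Earliest priority filing: 28 May 2007.
Base term: 28 May 2007 + 24 years → 28 May 2031.
Office Delay Adjustment: +124 days → 29 September 2031.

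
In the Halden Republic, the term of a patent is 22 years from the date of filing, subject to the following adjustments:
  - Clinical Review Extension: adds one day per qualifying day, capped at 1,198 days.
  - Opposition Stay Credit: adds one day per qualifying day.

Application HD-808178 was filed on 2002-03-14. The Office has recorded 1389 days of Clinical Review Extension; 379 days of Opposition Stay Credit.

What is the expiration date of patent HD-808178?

2028-07-08

Base term: filing date + 22 years → 14 March 2024.
Clinical Review Extension: 1389 days claimed exceeds the 1198-day cap, so +1198 days → 25 June 2027.
Opposition Stay Credit: +379 days → 8 July 2028.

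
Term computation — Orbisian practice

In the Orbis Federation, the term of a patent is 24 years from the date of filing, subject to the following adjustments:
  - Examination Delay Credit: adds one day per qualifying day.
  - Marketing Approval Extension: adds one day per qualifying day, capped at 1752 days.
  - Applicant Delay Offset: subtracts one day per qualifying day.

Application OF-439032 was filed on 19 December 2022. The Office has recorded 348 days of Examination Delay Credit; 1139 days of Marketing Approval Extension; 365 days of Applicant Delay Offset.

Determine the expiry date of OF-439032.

Base term: filing date + 24 years → 19 December 2046.
Examination Delay Credit: +348 days → 2 December 2047.
Marketing Approval Extension: 1139 days (within the 1752-day cap) → +1139 days → 14 January 2051.
Applicant Delay Offset: −365 days → 14 January 2050.

January 14, 2050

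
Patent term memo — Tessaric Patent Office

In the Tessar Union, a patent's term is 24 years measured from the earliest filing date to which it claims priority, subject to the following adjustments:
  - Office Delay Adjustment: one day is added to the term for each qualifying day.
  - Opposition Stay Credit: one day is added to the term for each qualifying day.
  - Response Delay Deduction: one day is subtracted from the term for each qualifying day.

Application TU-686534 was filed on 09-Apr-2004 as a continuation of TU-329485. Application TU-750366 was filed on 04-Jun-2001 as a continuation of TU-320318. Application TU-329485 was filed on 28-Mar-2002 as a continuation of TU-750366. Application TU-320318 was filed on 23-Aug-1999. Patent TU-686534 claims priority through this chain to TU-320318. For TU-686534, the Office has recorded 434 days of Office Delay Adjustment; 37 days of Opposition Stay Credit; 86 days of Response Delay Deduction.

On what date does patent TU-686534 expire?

2024-09-11

Earliest priority filing: 23 August 1999.
Base term: 23 August 1999 + 24 years → 23 August 2023.
Office Delay Adjustment: +434 days → 30 October 2024.
Opposition Stay Credit: +37 days → 6 December 2024.
Response Delay Deduction: −86 days → 11 September 2024.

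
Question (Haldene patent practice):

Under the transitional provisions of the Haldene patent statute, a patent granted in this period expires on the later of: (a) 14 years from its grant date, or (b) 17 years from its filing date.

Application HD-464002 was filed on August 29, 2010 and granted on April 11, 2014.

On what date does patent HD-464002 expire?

(a) grant + 14 years → 11 April 2028.
(b) filing + 17 years → 29 August 2027.
Later of the two: 11 April 2028.

2028-04-11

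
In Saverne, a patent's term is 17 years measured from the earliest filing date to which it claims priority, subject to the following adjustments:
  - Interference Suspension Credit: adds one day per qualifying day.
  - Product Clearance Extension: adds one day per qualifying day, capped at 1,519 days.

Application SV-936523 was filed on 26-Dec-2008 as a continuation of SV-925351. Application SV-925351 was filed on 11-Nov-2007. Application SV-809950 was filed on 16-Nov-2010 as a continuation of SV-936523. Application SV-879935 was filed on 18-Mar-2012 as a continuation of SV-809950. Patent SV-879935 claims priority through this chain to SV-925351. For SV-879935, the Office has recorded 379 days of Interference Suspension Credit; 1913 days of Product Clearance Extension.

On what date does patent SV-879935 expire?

Earliest priority filing: 11 November 2007.
Base term: 11 November 2007 + 17 years → 11 November 2024.
Interference Suspension Credit: +379 days → 25 November 2025.
Product Clearance Extension: 1913 days claimed exceeds the 1519-day cap, so +1519 days → 22 January 2030.

2030-01-22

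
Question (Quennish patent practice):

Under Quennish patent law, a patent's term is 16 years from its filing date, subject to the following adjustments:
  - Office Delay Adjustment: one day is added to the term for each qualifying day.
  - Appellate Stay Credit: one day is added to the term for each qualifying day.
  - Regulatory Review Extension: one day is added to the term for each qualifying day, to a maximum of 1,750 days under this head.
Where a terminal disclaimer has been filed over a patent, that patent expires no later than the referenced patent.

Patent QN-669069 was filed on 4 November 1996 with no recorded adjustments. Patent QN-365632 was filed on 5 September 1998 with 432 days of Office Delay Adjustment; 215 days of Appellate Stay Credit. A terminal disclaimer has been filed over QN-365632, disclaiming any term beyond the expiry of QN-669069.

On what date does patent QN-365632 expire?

Natural term of QN-365632:
  Base: filing + 16 years → 5 September 2014.
  Office Delay Adjustment: +432 days → 11 November 2015.
  Appellate Stay Credit: +215 days → 13 June 2016.
Expiry of referenced patent QN-669069:
  Base: filing + 16 years → 4 November 2012.
Terminal disclaimer: QN-365632 expires on the earlier of 13 June 2016 and 4 November 2012.

2012-11-04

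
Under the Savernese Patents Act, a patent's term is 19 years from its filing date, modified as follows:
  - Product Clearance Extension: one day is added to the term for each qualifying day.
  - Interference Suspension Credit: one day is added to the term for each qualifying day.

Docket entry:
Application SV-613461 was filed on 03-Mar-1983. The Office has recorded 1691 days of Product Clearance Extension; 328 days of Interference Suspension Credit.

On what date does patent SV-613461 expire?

September 12, 2007

Base term: filing date + 19 years → 3 March 2002.
Product Clearance Extension: +1691 days → 19 October 2006.
Interference Suspension Credit: +328 days → 12 September 2007.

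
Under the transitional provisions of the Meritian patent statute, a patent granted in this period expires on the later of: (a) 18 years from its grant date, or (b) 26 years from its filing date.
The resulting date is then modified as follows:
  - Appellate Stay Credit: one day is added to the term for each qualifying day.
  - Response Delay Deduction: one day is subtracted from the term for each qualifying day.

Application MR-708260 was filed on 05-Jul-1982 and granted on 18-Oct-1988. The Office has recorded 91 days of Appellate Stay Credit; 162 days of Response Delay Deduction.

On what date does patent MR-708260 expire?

April 25, 2008

(a) grant + 18 years → 18 October 2006.
(b) filing + 26 years → 5 July 2008.
Later of the two: 5 July 2008.
Appellate Stay Credit: +91 days → 4 October 2008.
Response Delay Deduction: −162 days → 25 April 2008.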